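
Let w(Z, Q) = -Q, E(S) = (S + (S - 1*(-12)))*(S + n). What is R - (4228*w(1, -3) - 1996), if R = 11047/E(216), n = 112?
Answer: -1556503769/145632 ≈ -10688.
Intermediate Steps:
E(S) = (12 + 2*S)*(112 + S) (E(S) = (S + (S - 1*(-12)))*(S + 112) = (S + (S + 12))*(112 + S) = (S + (12 + S))*(112 + S) = (12 + 2*S)*(112 + S))
R = 11047/145632 (R = 11047/(1344 + 2*216**2 + 236*216) = 11047/(1344 + 2*46656 + 50976) = 11047/(1344 + 93312 + 50976) = 11047/145632 ≈ 0.075856)
R - (4228*w(1, -3) - 1996) = 11047/145632 - (4228*(-1*(-3)) - 1996) = 11047/145632 - (4228*3 - 1996) = 11047/145632 - (12684 - 1996) = 11047/145632 - 1*10688 = 11047/145632 - 10688 = -1556503769/145632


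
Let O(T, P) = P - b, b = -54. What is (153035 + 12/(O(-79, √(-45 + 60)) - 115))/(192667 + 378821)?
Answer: 283573489/1058967264 - √15/176494544 ≈ 0.26778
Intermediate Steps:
O(T, P) = 54 + P (O(T, P) = P - 1*(-54) = P + 54 = 54 + P)
(153035 + 12/(O(-79, √(-45 + 60)) - 115))/(192667 + 378821) = (153035 + 12/((54 + √(-45 + 60)) - 115))/(192667 + 378821) = (153035 + 12/((54 + √15) - 115))/571488 = (153035 + 12/(-61 + √15))*(1/571488) = 153035/571488 + 1/(47624*(-61 + √15))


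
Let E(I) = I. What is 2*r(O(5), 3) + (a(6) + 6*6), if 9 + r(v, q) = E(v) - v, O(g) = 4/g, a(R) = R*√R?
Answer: 18 + 6*√6 ≈ 32.697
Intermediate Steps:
a(R) = R^(3/2)
r(v, q) = -9 (r(v, q) = -9 + (v - v) = -9 + 0 = -9)
2*r(O(5), 3) + (a(6) + 6*6) = 2*(-9) + (6^(3/2) + 6*6) = -18 + (6*√6 + 36) = -18 + (36 + 6*√6) = 18 + 6*√6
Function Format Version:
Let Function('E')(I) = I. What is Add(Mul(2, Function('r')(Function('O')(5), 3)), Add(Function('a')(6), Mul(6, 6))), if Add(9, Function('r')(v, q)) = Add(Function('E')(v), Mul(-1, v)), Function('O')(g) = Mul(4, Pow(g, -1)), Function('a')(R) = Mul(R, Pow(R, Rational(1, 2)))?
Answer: Add(18, Mul(6, Pow(6, Rational(1, 2)))) ≈ 32.697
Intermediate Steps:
Function('a')(R) = Pow(R, Rational(3, 2))
Function('r')(v, q) = -9 (Function('r')(v, q) = Add(-9, Add(v, Mul(-1, v))) = Add(-9, 0) = -9)
Add(Mul(2, Function('r')(Function('O')(5), 3)), Add(Function('a')(6), Mul(6, 6))) = Add(Mul(2, -9), Add(Pow(6, Rational(3, 2)), Mul(6, 6))) = Add(-18, Add(Mul(6, Pow(6, Rational(1, 2))), 36)) = Add(-18, Add(36, Mul(6, Pow(6, Rational(1, 2))))) = Add(18, Mul(6, Pow(6, Rational(1, 2))))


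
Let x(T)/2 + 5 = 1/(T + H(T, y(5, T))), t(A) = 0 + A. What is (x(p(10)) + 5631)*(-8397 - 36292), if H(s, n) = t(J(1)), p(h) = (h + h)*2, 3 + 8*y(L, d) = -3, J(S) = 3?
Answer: -10801554745/43 ≈ -2.5120e+8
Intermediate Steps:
y(L, d) = -¾ (y(L, d) = -3/8 + (⅛)*(-3) = -3/8 - 3/8 = -¾)
t(A) = A
p(h) = 4*h (p(h) = (2*h)*2 = 4*h)
H(s, n) = 3
x(T) = -10 + 2/(3 + T) (x(T) = -10 + 2/(T + 3) = -10 + 2/(3 + T))
(x(p(10)) + 5631)*(-8397 - 36292) = (2*(-14 - 20*10)/(3 + 4*10) + 5631)*(-8397 - 36292) = (2*(-14 - 5*40)/(3 + 40) + 5631)*(-44689) = (2*(-14 - 200)/43 + 5631)*(-44689) = (2*(1/43)*(-214) + 5631)*(-44689) = (-428/43 + 5631)*(-44689) = (241705/43)*(-44689) = -10801554745/43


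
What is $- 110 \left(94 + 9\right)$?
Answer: $-11330$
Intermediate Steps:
$- 110 \left(94 + 9\right) = \left(-110\right) 103 = -11330$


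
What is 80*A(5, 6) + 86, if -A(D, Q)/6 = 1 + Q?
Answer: -3274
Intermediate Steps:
A(D, Q) = -6 - 6*Q (A(D, Q) = -6*(1 + Q) = -6 - 6*Q)
80*A(5, 6) + 86 = 80*(-6 - 6*6) + 86 = 80*(-6 - 36) + 86 = 80*(-42) + 86 = -3360 + 86 = -3274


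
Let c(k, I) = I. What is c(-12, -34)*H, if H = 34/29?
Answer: -1156/29 ≈ -39.862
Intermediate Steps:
H = 34/29 (H = 34*(1/29) = 34/29 ≈ 1.1724)
c(-12, -34)*H = -34*34/29 = -1156/29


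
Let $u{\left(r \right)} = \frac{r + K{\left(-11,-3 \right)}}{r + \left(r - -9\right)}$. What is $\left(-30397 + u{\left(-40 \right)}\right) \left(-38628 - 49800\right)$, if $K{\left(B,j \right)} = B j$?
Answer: $\frac{190843541040}{71} \approx 2.6879 \cdot 10^{9}$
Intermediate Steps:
$u{\left(r \right)} = \frac{33 + r}{9 + 2 r}$ ($u{\left(r \right)} = \frac{r - -33}{r + \left(r - -9\right)} = \frac{r + 33}{r + \left(r + 9\right)} = \frac{33 + r}{r + \left(9 + r\right)} = \frac{33 + r}{9 + 2 r}$)
$\left(-30397 + u{\left(-40 \right)}\right) \left(-38628 - 49800\right) = \left(-30397 + \frac{33 - 40}{9 + 2 \left(-40\right)}\right) \left(-38628 - 49800\right) = \left(-30397 + \frac{1}{9 - 80} \left(-7\right)\right) \left(-88428\right) = \left(-30397 + \frac{1}{-71} \left(-7\right)\right) \left(-88428\right) = \left(-30397 - - \frac{7}{71}\right) \left(-88428\right) = \left(-30397 + \frac{7}{71}\right) \left(-88428\right) = \left(- \frac{2158180}{71}\right) \left(-88428\right) = \frac{190843541040}{71}$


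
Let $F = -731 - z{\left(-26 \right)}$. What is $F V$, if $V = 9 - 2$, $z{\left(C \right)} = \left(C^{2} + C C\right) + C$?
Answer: $-14399$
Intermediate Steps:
$z{\left(C \right)} = C + 2 C^{2}$ ($z{\left(C \right)} = \left(C^{2} + C^{2}\right) + C = 2 C^{2} + C = C + 2 C^{2}$)
$V = 7$ ($V = 9 - 2 = 7$)
$F = -2057$ ($F = -731 - - 26 \left(1 + 2 \left(-26\right)\right) = -731 - - 26 \left(1 - 52\right) = -731 - \left(-26\right) \left(-51\right) = -731 - 1326 = -2057$)
$F V = \left(-2057\right) 7 = -14399$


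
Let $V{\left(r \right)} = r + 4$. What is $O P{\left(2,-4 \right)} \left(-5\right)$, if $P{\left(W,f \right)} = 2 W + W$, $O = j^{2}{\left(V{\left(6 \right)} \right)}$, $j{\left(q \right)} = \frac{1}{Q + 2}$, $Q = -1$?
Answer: $-30$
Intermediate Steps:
$V{\left(r \right)} = 4 + r$
$j{\left(q \right)} = 1$ ($j{\left(q \right)} = \frac{1}{-1 + 2} = 1^{-1} = 1$)
$O = 1$ ($O = 1^{2} = 1$)
$P{\left(W,f \right)} = 3 W$
$O P{\left(2,-4 \right)} \left(-5\right) = 1 \cdot 3 \cdot 2 \left(-5\right) = 1 \cdot 6 \left(-5\right) = 6 \left(-5\right) = -30$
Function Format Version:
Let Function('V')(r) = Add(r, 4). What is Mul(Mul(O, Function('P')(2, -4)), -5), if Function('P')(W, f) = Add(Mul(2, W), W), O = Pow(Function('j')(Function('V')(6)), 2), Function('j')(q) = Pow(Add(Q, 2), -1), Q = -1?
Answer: -30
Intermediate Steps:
Function('V')(r) = Add(4, r)
Function('j')(q) = 1 (Function('j')(q) = Pow(Add(-1, 2), -1) = Pow(1, -1) = 1)
O = 1 (O = Pow(1, 2) = 1)
Function('P')(W, f) = Mul(3, W)
Mul(Mul(O, Function('P')(2, -4)), -5) = Mul(Mul(1, Mul(3, 2)), -5) = Mul(Mul(1, 6), -5) = Mul(6, -5) = -30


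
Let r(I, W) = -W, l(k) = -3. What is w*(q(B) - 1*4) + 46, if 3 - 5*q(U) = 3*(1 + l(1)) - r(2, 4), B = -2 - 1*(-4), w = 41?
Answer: -77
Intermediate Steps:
B = 2 (B = -2 + 4 = 2)
q(U) = 1 (q(U) = ⅗ - (3*(1 - 3) - (-1)*4)/5 = ⅗ - (3*(-2) - 1*(-4))/5 = ⅗ - (-6 + 4)/5 = ⅗ - ⅕*(-2) = ⅗ + ⅖ = 1)
w*(q(B) - 1*4) + 46 = 41*(1 - 1*4) + 46 = 41*(1 - 4) + 46 = 41*(-3) + 46 = -123 + 46 = -77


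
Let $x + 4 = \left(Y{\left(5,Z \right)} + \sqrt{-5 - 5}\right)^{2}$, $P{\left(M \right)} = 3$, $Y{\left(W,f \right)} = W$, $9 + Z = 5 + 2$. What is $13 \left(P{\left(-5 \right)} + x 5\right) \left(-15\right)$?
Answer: $-11310 - 9750 i \sqrt{10} \approx -11310.0 - 30832.0 i$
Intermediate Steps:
$Z = -2$ ($Z = -9 + \left(5 + 2\right) = -9 + 7 = -2$)
$x = -4 + \left(5 + i \sqrt{10}\right)^{2}$ ($x = -4 + \left(5 + \sqrt{-5 - 5}\right)^{2} = -4 + \left(5 + \sqrt{-10}\right)^{2} = -4 + \left(5 + i \sqrt{10}\right)^{2} \approx 11.0 + 31.623 i$)
$13 \left(P{\left(-5 \right)} + x 5\right) \left(-15\right) = 13 \left(3 + \left(11 + 10 i \sqrt{10}\right) 5\right) \left(-15\right) = 13 \left(3 + \left(55 + 50 i \sqrt{10}\right)\right) \left(-15\right) = 13 \left(58 + 50 i \sqrt{10}\right) \left(-15\right) = \left(754 + 650 i \sqrt{10}\right) \left(-15\right) = -11310 - 9750 i \sqrt{10}$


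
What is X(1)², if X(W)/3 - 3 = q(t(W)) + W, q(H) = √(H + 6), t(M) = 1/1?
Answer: 207 + 72*√7 ≈ 397.49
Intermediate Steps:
t(M) = 1
q(H) = √(6 + H)
X(W) = 9 + 3*W + 3*√7 (X(W) = 9 + 3*(√(6 + 1) + W) = 9 + 3*(√7 + W) = 9 + 3*(W + √7) = 9 + (3*W + 3*√7) = 9 + 3*W + 3*√7)
X(1)² = (9 + 3*1 + 3*√7)² = (9 + 3 + 3*√7)² = (12 + 3*√7)²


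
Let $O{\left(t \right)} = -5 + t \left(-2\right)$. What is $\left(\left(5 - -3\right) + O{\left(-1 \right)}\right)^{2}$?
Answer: $25$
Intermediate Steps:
$O{\left(t \right)} = -5 - 2 t$
$\left(\left(5 - -3\right) + O{\left(-1 \right)}\right)^{2} = \left(\left(5 - -3\right) - 3\right)^{2} = \left(\left(5 + 3\right) + \left(-5 + 2\right)\right)^{2} = \left(8 - 3\right)^{2} = 5^{2} = 25$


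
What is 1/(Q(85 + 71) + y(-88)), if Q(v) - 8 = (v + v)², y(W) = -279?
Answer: 1/97073 ≈ 1.0302e-5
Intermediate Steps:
Q(v) = 8 + 4*v² (Q(v) = 8 + (v + v)² = 8 + (2*v)² = 8 + 4*v²)
1/(Q(85 + 71) + y(-88)) = 1/((8 + 4*(85 + 71)²) - 279) = 1/((8 + 4*156²) - 279) = 1/((8 + 4*24336) - 279) = 1/((8 + 97344) - 279) = 1/(97352 - 279) = 1/97073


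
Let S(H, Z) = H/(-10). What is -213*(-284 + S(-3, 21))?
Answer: 604281/10 ≈ 60428.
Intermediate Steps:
S(H, Z) = -H/10 (S(H, Z) = H*(-1/10) = -H/10)
-213*(-284 + S(-3, 21)) = -213*(-284 - 1/10*(-3)) = -213*(-284 + 3/10) = -213*(-2837/10) = 604281/10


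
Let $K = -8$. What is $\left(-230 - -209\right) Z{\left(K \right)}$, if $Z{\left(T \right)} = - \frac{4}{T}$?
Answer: $- \frac{21}{2} \approx -10.5$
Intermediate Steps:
$\left(-230 - -209\right) Z{\left(K \right)} = \left(-230 - -209\right) \left(- \frac{4}{-8}\right) = \left(-230 + 209\right) \left(\left(-4\right) \left(- \frac{1}{8}\right)\right) = \left(-21\right) \frac{1}{2} = - \frac{21}{2}$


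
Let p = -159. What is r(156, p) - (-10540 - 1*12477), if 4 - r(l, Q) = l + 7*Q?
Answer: 23978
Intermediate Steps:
r(l, Q) = 4 - l - 7*Q (r(l, Q) = 4 - (l + 7*Q) = 4 + (-l - 7*Q) = 4 - l - 7*Q)
r(156, p) - (-10540 - 1*12477) = (4 - 1*156 - 7*(-159)) - (-10540 - 1*12477) = (4 - 156 + 1113) - (-10540 - 12477) = 961 - 1*(-23017) = 961 + 23017 = 23978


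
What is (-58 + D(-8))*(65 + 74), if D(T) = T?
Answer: -9174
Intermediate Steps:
(-58 + D(-8))*(65 + 74) = (-58 - 8)*(65 + 74) = -66*139 = -9174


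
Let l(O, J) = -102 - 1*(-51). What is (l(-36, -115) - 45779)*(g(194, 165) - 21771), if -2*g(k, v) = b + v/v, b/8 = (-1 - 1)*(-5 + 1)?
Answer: 999254405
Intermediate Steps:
b = 64 (b = 8*((-1 - 1)*(-5 + 1)) = 8*(-2*(-4)) = 8*8 = 64)
l(O, J) = -51 (l(O, J) = -102 + 51 = -51)
g(k, v) = -65/2 (g(k, v) = -(64 + v/v)/2 = -(64 + 1)/2 = -1/2*65 = -65/2)
(l(-36, -115) - 45779)*(g(194, 165) - 21771) = (-51 - 45779)*(-65/2 - 21771) = -45830*(-43607/2) = 999254405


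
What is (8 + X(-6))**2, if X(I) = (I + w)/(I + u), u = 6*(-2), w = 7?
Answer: 20449/324 ≈ 63.114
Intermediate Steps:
u = -12
X(I) = (7 + I)/(-12 + I) (X(I) = (I + 7)/(I - 12) = (7 + I)/(-12 + I))
(8 + X(-6))**2 = (8 + (7 - 6)/(-12 - 6))**2 = (8 + 1/(-18))**2 = (8 - 1/18*1)**2 = (8 - 1/18)**2 = (143/18)**2 = 20449/324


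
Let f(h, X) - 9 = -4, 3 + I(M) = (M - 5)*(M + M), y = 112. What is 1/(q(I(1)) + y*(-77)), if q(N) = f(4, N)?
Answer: -1/8619 ≈ -0.00011602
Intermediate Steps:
I(M) = -3 + 2*M*(-5 + M) (I(M) = -3 + (M - 5)*(M + M) = -3 + (-5 + M)*(2*M) = -3 + 2*M*(-5 + M))
f(h, X) = 5 (f(h, X) = 9 - 4 = 5)
q(N) = 5
1/(q(I(1)) + y*(-77)) = 1/(5 + 112*(-77)) = 1/(5 - 8624) = 1/(-8619) = -1/8619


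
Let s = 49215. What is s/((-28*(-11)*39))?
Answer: 16405/4004 ≈ 4.0972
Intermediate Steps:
s/((-28*(-11)*39)) = 49215/((-28*(-11)*39)) = 49215/((308*39)) = 49215/12012 = 49215*(1/12012) = 16405/4004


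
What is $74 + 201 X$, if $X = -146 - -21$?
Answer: $-25051$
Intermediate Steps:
$X = -125$ ($X = -146 + 21 = -125$)
$74 + 201 X = 74 + 201 \left(-125\right) = 74 - 25125 = -25051$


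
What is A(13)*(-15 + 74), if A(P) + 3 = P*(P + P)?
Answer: 19765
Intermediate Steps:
A(P) = -3 + 2*P² (A(P) = -3 + P*(P + P) = -3 + P*(2*P) = -3 + 2*P²)
A(13)*(-15 + 74) = (-3 + 2*13²)*(-15 + 74) = (-3 + 2*169)*59 = (-3 + 338)*59 = 335*59 = 19765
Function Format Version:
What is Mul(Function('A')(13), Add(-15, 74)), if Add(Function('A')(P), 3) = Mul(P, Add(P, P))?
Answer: 19765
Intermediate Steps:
Function('A')(P) = Add(-3, Mul(2, Pow(P, 2))) (Function('A')(P) = Add(-3, Mul(P, Add(P, P))) = Add(-3, Mul(P, Mul(2, P))) = Add(-3, Mul(2, Pow(P, 2))))
Mul(Function('A')(13), Add(-15, 74)) = Mul(Add(-3, Mul(2, Pow(13, 2))), Add(-15, 74)) = Mul(Add(-3, Mul(2, 169)), 59) = Mul(Add(-3, 338), 59) = Mul(335, 59) = 19765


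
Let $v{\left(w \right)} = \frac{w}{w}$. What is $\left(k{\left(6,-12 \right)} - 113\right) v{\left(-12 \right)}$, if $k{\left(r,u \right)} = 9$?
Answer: $-104$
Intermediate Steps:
$v{\left(w \right)} = 1$
$\left(k{\left(6,-12 \right)} - 113\right) v{\left(-12 \right)} = \left(9 - 113\right) 1 = \left(-104\right) 1 = -104$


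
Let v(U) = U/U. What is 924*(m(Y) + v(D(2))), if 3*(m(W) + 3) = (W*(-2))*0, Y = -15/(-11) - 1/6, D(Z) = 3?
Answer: -1848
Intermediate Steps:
Y = 79/66 (Y = -15*(-1/11) - 1*1/6 = 15/11 - 1/6 = 79/66 ≈ 1.1970)
v(U) = 1
m(W) = -3 (m(W) = -3 + ((W*(-2))*0)/3 = -3 + (-2*W*0)/3 = -3 + (1/3)*0 = -3 + 0 = -3)
924*(m(Y) + v(D(2))) = 924*(-3 + 1) = 924*(-2) = -1848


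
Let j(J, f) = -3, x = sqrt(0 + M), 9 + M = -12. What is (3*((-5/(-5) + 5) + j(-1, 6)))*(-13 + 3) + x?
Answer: -90 + I*sqrt(21) ≈ -90.0 + 4.5826*I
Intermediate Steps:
M = -21 (M = -9 - 12 = -21)
x = I*sqrt(21) (x = sqrt(0 - 21) = sqrt(-21) = I*sqrt(21) ≈ 4.5826*I)
(3*((-5/(-5) + 5) + j(-1, 6)))*(-13 + 3) + x = (3*((-5/(-5) + 5) - 3))*(-13 + 3) + I*sqrt(21) = (3*((-5*(-1/5) + 5) - 3))*(-10) + I*sqrt(21) = (3*((1 + 5) - 3))*(-10) + I*sqrt(21) = (3*(6 - 3))*(-10) + I*sqrt(21) = (3*3)*(-10) + I*sqrt(21) = 9*(-10) + I*sqrt(21) = -90 + I*sqrt(21)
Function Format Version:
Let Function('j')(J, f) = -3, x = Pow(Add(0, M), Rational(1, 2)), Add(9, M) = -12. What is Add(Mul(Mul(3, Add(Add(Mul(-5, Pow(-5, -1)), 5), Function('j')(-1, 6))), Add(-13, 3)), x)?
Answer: Add(-90, Mul(I, Pow(21, Rational(1, 2)))) ≈ Add(-90.000, Mul(4.5826, I))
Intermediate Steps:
M = -21 (M = Add(-9, -12) = -21)
x = Mul(I, Pow(21, Rational(1, 2))) (x = Pow(Add(0, -21), Rational(1, 2)) = Pow(-21, Rational(1, 2)) = Mul(I, Pow(21, Rational(1, 2))) ≈ Mul(4.5826, I))
Add(Mul(Mul(3, Add(Add(Mul(-5, Pow(-5, -1)), 5), Function('j')(-1, 6))), Add(-13, 3)), x) = Add(Mul(Mul(3, Add(Add(Mul(-5, Pow(-5, -1)), 5), -3)), Add(-13, 3)), Mul(I, Pow(21, Rational(1, 2)))) = Add(Mul(Mul(3, Add(Add(Mul(-5, Rational(-1, 5)), 5), -3)), -10), Mul(I, Pow(21, Rational(1, 2)))) = Add(Mul(Mul(3, Add(Add(1, 5), -3)), -10), Mul(I, Pow(21, Rational(1, 2)))) = Add(Mul(Mul(3, Add(6, -3)), -10), Mul(I, Pow(21, Rational(1, 2)))) = Add(Mul(Mul(3, 3), -10), Mul(I, Pow(21, Rational(1, 2)))) = Add(Mul(9, -10), Mul(I, Pow(21, Rational(1, 2)))) = Add(-90, Mul(I, Pow(21, Rational(1, 2))))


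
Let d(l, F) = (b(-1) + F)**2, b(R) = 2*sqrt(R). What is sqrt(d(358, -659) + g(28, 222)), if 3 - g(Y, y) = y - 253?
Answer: sqrt(434311 - 2636*I) ≈ 659.03 - 2.0*I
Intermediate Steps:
d(l, F) = (F + 2*I)**2 (d(l, F) = (2*sqrt(-1) + F)**2 = (2*I + F)**2 = (F + 2*I)**2)
g(Y, y) = 256 - y (g(Y, y) = 3 - (y - 253) = 3 - (-253 + y) = 3 + (253 - y) = 256 - y)
sqrt(d(358, -659) + g(28, 222)) = sqrt((-659 + 2*I)**2 + (256 - 1*222)) = sqrt((-659 + 2*I)**2 + (256 - 222)) = sqrt((-659 + 2*I)**2 + 34) = sqrt(34 + (-659 + 2*I)**2)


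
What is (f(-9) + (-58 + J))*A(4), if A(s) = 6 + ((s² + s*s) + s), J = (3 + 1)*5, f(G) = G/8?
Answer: -6573/4 ≈ -1643.3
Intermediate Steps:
f(G) = G/8 (f(G) = G*(⅛) = G/8)
J = 20 (J = 4*5 = 20)
A(s) = 6 + s + 2*s² (A(s) = 6 + ((s² + s²) + s) = 6 + (2*s² + s) = 6 + (s + 2*s²) = 6 + s + 2*s²)
(f(-9) + (-58 + J))*A(4) = ((⅛)*(-9) + (-58 + 20))*(6 + 4 + 2*4²) = (-9/8 - 38)*(6 + 4 + 2*16) = -313*(6 + 4 + 32)/8 = -313/8*42 = -6573/4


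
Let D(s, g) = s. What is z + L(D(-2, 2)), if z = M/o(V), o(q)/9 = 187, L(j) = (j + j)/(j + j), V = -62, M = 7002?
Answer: 965/187 ≈ 5.1604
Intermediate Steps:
L(j) = 1 (L(j) = (2*j)/((2*j)) = (2*j)*(1/(2*j)) = 1)
o(q) = 1683 (o(q) = 9*187 = 1683)
z = 778/187 (z = 7002/1683 = 7002*(1/1683) = 778/187 ≈ 4.1604)
z + L(D(-2, 2)) = 778/187 + 1 = 965/187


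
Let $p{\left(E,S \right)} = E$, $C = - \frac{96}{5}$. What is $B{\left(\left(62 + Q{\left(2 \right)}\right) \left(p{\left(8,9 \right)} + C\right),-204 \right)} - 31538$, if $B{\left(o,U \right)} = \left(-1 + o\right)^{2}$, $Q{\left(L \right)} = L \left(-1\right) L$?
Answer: $\frac{9793559}{25} \approx 3.9174 \cdot 10^{5}$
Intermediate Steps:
$Q{\left(L \right)} = - L^{2}$ ($Q{\left(L \right)} = - L L = - L^{2}$)
$C = - \frac{96}{5}$ ($C = \left(-96\right) \frac{1}{5} = - \frac{96}{5} \approx -19.2$)
$B{\left(\left(62 + Q{\left(2 \right)}\right) \left(p{\left(8,9 \right)} + C\right),-204 \right)} - 31538 = \left(-1 + \left(62 - 2^{2}\right) \left(8 - \frac{96}{5}\right)\right)^{2} - 31538 = \left(-1 + \left(62 - 4\right) \left(- \frac{56}{5}\right)\right)^{2} - 31538 = \left(-1 + 58 \left(- \frac{56}{5}\right)\right)^{2} - 31538 = \left(-1 - \frac{3248}{5}\right)^{2} - 31538 = \left(- \frac{3253}{5}\right)^{2} - 31538 = \frac{10582009}{25} - 31538 = \frac{9793559}{25}$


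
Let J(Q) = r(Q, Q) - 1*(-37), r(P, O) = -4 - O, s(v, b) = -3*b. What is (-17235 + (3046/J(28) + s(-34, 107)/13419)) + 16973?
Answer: 7764593/22365 ≈ 347.18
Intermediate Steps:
J(Q) = 33 - Q (J(Q) = (-4 - Q) - 1*(-37) = (-4 - Q) + 37 = 33 - Q)
(-17235 + (3046/J(28) + s(-34, 107)/13419)) + 16973 = (-17235 + (3046/(33 - 1*28) - 3*107/13419)) + 16973 = (-17235 + (3046/(33 - 28) - 321*1/13419)) + 16973 = (-17235 + (3046/5 - 107/4473)) + 16973 = (-17235 + 13624223/22365) + 16973 = -371836552/22365 + 16973 = 7764593/22365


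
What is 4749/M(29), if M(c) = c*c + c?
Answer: 1583/290 ≈ 5.4586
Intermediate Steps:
M(c) = c + c² (M(c) = c² + c = c + c²)
4749/M(29) = 4749/((29*(1 + 29))) = 4749/((29*30)) = 4749/870 = 4749*(1/870) = 1583/290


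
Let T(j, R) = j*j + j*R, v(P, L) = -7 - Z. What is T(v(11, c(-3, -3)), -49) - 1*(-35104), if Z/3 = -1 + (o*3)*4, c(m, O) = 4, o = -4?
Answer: 47844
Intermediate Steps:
Z = -147 (Z = 3*(-1 - 4*3*4) = 3*(-1 - 12*4) = 3*(-1 - 48) = 3*(-49) = -147)
v(P, L) = 140 (v(P, L) = -7 - 1*(-147) = -7 + 147 = 140)
T(j, R) = j² + R*j
T(v(11, c(-3, -3)), -49) - 1*(-35104) = 140*(-49 + 140) - 1*(-35104) = 140*91 + 35104 = 12740 + 35104 = 47844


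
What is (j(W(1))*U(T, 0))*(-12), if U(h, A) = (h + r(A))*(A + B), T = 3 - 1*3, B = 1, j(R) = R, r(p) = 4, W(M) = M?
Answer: -48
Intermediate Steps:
T = 0 (T = 3 - 3 = 0)
U(h, A) = (1 + A)*(4 + h) (U(h, A) = (h + 4)*(A + 1) = (4 + h)*(1 + A) = (1 + A)*(4 + h))
(j(W(1))*U(T, 0))*(-12) = (1*(4 + 0 + 4*0 + 0*0))*(-12) = (1*(4 + 0 + 0 + 0))*(-12) = (1*4)*(-12) = 4*(-12) = -48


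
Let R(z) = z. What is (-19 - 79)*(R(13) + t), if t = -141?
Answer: 12544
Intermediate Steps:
(-19 - 79)*(R(13) + t) = (-19 - 79)*(13 - 141) = -98*(-128) = 12544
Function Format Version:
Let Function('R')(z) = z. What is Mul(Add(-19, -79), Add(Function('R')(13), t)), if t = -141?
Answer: 12544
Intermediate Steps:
Mul(Add(-19, -79), Add(Function('R')(13), t)) = Mul(Add(-19, -79), Add(13, -141)) = Mul(-98, -128) = 12544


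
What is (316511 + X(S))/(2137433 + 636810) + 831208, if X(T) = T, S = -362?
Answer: 2305973291693/2774243 ≈ 8.3121e+5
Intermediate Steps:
(316511 + X(S))/(2137433 + 636810) + 831208 = (316511 - 362)/(2137433 + 636810) + 831208 = 316149/2774243 + 831208 = 2305973291693/2774243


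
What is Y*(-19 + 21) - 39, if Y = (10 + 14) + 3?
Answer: 15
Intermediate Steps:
Y = 27 (Y = 24 + 3 = 27)
Y*(-19 + 21) - 39 = 27*(-19 + 21) - 39 = 27*2 - 39 = 54 - 39 = 15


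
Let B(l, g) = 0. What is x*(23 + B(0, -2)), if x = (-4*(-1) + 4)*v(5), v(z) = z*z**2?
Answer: 23000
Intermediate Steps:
v(z) = z**3
x = 1000 (x = (-4*(-1) + 4)*5**3 = (4 + 4)*125 = 8*125 = 1000)
x*(23 + B(0, -2)) = 1000*(23 + 0) = 1000*23 = 23000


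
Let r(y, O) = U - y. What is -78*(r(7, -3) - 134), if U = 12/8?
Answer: 10881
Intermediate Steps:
U = 3/2 (U = 12*(⅛) = 3/2 ≈ 1.5000)
r(y, O) = 3/2 - y
-78*(r(7, -3) - 134) = -78*((3/2 - 1*7) - 134) = -78*((3/2 - 7) - 134) = -78*(-11/2 - 134) = -78*(-279/2) = 10881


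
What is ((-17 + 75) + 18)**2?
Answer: 5776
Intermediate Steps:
((-17 + 75) + 18)**2 = (58 + 18)**2 = 76**2 = 5776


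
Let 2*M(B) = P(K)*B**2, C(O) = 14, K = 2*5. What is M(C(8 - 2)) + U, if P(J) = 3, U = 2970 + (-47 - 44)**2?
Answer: 11545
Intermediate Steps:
K = 10
U = 11251 (U = 2970 + (-91)**2 = 2970 + 8281 = 11251)
M(B) = 3*B**2/2 (M(B) = (3*B**2)/2 = 3*B**2/2)
M(C(8 - 2)) + U = (3/2)*14**2 + 11251 = (3/2)*196 + 11251 = 294 + 11251 = 11545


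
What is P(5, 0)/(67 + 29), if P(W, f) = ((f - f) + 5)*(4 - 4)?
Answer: 0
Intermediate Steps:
P(W, f) = 0 (P(W, f) = (0 + 5)*0 = 5*0 = 0)
P(5, 0)/(67 + 29) = 0/(67 + 29) = 0/96 = 0*(1/96) = 0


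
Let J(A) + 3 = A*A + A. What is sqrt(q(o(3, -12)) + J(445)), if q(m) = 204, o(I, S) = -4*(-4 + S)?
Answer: sqrt(198671) ≈ 445.73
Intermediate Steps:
J(A) = -3 + A + A**2 (J(A) = -3 + (A*A + A) = -3 + (A**2 + A) = -3 + (A + A**2) = -3 + A + A**2)
o(I, S) = 16 - 4*S
sqrt(q(o(3, -12)) + J(445)) = sqrt(204 + (-3 + 445 + 445**2)) = sqrt(204 + (-3 + 445 + 198025)) = sqrt(204 + 198467) = sqrt(198671)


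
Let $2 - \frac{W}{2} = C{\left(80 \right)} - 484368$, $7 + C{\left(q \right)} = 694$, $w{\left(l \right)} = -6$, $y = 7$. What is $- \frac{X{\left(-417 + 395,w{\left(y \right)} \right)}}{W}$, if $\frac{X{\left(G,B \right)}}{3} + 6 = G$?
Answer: $\frac{42}{483683} \approx 8.6834 \cdot 10^{-5}$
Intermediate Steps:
$C{\left(q \right)} = 687$ ($C{\left(q \right)} = -7 + 694 = 687$)
$X{\left(G,B \right)} = -18 + 3 G$
$W = 967366$ ($W = 4 - 2 \left(687 - 484368\right) = 4 - -967362 = 4 + 967362 = 967366$)
$- \frac{X{\left(-417 + 395,w{\left(y \right)} \right)}}{W} = - \frac{-18 + 3 \left(-417 + 395\right)}{967366} = - \frac{-18 + 3 \left(-22\right)}{967366} = - \frac{-18 - 66}{967366} = - \frac{-84}{967366} = \left(-1\right) \left(- \frac{42}{483683}\right) = \frac{42}{483683}$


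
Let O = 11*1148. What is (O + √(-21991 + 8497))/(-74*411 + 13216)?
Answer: -6314/8599 - I*√13494/17198 ≈ -0.73427 - 0.0067545*I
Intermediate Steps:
O = 12628
(O + √(-21991 + 8497))/(-74*411 + 13216) = (12628 + √(-21991 + 8497))/(-74*411 + 13216) = (12628 + √(-13494))/(-30414 + 13216) = (12628 + I*√13494)/(-17198) = (12628 + I*√13494)*(-1/17198) = -6314/8599 - I*√13494/17198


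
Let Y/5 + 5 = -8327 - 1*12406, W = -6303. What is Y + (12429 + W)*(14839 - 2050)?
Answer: 78241724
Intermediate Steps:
Y = -103690 (Y = -25 + 5*(-8327 - 1*12406) = -25 + 5*(-8327 - 12406) = -25 + 5*(-20733) = -25 - 103665 = -103690)
Y + (12429 + W)*(14839 - 2050) = -103690 + (12429 - 6303)*(14839 - 2050) = -103690 + 6126*12789 = -103690 + 78345414 = 78241724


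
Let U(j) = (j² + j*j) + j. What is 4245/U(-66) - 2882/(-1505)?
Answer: 10435499/4337410 ≈ 2.4059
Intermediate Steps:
U(j) = j + 2*j² (U(j) = (j² + j²) + j = 2*j² + j = j + 2*j²)
4245/U(-66) - 2882/(-1505) = 4245/((-66*(1 + 2*(-66)))) - 2882/(-1505) = 4245/((-66*(1 - 132))) - 2882*(-1/1505) = 4245/((-66*(-131))) + 2882/1505 = 4245/8646 + 2882/1505 = 4245*(1/8646) + 2882/1505 = 1415/2882 + 2882/1505 = 10435499/4337410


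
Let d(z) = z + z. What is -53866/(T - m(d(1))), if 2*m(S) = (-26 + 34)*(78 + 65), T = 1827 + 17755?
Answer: -26933/9505 ≈ -2.8336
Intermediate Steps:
d(z) = 2*z
T = 19582
m(S) = 572 (m(S) = ((-26 + 34)*(78 + 65))/2 = (8*143)/2 = (½)*1144 = 572)
-53866/(T - m(d(1))) = -53866/(19582 - 1*572) = -53866/(19582 - 572) = -53866/19010 = -53866*1/19010 = -26933/9505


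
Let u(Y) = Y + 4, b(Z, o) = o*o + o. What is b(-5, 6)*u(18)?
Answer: 924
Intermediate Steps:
b(Z, o) = o + o² (b(Z, o) = o² + o = o + o²)
u(Y) = 4 + Y
b(-5, 6)*u(18) = (6*(1 + 6))*(4 + 18) = (6*7)*22 = 42*22 = 924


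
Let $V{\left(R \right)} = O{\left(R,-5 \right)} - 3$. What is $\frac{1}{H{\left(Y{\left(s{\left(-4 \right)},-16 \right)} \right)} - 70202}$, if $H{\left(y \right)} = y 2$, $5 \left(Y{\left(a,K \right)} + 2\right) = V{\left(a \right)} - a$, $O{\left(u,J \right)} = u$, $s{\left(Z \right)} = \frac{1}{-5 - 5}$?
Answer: $- \frac{5}{351036} \approx -1.4244 \cdot 10^{-5}$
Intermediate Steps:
$s{\left(Z \right)} = - \frac{1}{10}$ ($s{\left(Z \right)} = \frac{1}{-10} = - \frac{1}{10}$)
$V{\left(R \right)} = -3 + R$ ($V{\left(R \right)} = R - 3 = -3 + R$)
$Y{\left(a,K \right)} = - \frac{13}{5}$ ($Y{\left(a,K \right)} = -2 + \frac{\left(-3 + a\right) - a}{5} = -2 + \frac{1}{5} \left(-3\right) = -2 - \frac{3}{5} = - \frac{13}{5}$)
$H{\left(y \right)} = 2 y$
$\frac{1}{H{\left(Y{\left(s{\left(-4 \right)},-16 \right)} \right)} - 70202} = \frac{1}{2 \left(- \frac{13}{5}\right) - 70202} = \frac{1}{- \frac{26}{5} - 70202} = \frac{1}{- \frac{351036}{5}} = - \frac{5}{351036}$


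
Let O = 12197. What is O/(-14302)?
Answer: -12197/14302 ≈ -0.85282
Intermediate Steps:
O/(-14302) = 12197/(-14302) = 12197*(-1/14302) = -12197/14302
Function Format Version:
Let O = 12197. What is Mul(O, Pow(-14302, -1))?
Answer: Rational(-12197, 14302) ≈ -0.85282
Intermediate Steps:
Mul(O, Pow(-14302, -1)) = Mul(12197, Pow(-14302, -1)) = Mul(12197, Rational(-1, 14302)) = Rational(-12197, 14302)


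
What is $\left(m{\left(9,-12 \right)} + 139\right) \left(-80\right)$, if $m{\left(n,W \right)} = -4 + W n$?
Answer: $-2160$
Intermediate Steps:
$\left(m{\left(9,-12 \right)} + 139\right) \left(-80\right) = \left(\left(-4 - 108\right) + 139\right) \left(-80\right) = \left(-112 + 139\right) \left(-80\right) = 27 \left(-80\right) = -2160$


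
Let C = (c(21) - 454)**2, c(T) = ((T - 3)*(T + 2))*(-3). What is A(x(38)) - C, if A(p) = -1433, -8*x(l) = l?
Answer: -2877849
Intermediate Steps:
x(l) = -l/8
c(T) = -3*(-3 + T)*(2 + T) (c(T) = ((-3 + T)*(2 + T))*(-3) = -3*(-3 + T)*(2 + T))
C = 2876416 (C = ((18 - 3*21**2 + 3*21) - 454)**2 = ((18 - 3*441 + 63) - 454)**2 = ((18 - 1323 + 63) - 454)**2 = (-1242 - 454)**2 = (-1696)**2 = 2876416)
A(x(38)) - C = -1433 - 1*2876416 = -1433 - 2876416 = -2877849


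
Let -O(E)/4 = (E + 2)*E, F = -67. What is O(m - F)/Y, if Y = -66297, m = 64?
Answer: 9956/9471 ≈ 1.0512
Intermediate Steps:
O(E) = -4*E*(2 + E) (O(E) = -4*(E + 2)*E = -4*(2 + E)*E = -4*E*(2 + E))
O(m - F)/Y = -4*(64 - 1*(-67))*(2 + (64 - 1*(-67)))/(-66297) = -4*(64 + 67)*(2 + (64 + 67))*(-1/66297) = -4*131*(2 + 131)*(-1/66297) = -4*131*133*(-1/66297) = -69692*(-1/66297) = 9956/9471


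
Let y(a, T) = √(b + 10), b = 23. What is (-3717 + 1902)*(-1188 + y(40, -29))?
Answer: 2156220 - 1815*√33 ≈ 2.1458e+6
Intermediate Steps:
y(a, T) = √33 (y(a, T) = √(23 + 10) = √33)
(-3717 + 1902)*(-1188 + y(40, -29)) = (-3717 + 1902)*(-1188 + √33) = -1815*(-1188 + √33) = 2156220 - 1815*√33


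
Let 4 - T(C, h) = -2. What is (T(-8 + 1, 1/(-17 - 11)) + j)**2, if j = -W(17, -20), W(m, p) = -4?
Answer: 100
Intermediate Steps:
T(C, h) = 6 (T(C, h) = 4 - 1*(-2) = 4 + 2 = 6)
j = 4 (j = -1*(-4) = 4)
(T(-8 + 1, 1/(-17 - 11)) + j)**2 = (6 + 4)**2 = 10**2 = 100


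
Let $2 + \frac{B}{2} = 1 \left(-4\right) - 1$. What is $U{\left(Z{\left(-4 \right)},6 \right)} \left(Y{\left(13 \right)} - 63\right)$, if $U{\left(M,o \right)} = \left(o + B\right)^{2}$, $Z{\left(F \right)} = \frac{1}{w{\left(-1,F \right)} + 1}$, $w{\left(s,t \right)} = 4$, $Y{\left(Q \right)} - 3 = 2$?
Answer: $-3712$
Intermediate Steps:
$Y{\left(Q \right)} = 5$ ($Y{\left(Q \right)} = 3 + 2 = 5$)
$B = -14$ ($B = -4 + 2 \left(1 \left(-4\right) - 1\right) = -4 + 2 \left(-4 - 1\right) = -4 + 2 \left(-5\right) = -4 - 10 = -14$)
$Z{\left(F \right)} = \frac{1}{5}$ ($Z{\left(F \right)} = \frac{1}{4 + 1} = \frac{1}{5}$)
$U{\left(M,o \right)} = \left(-14 + o\right)^{2}$ ($U{\left(M,o \right)} = \left(o - 14\right)^{2} = \left(-14 + o\right)^{2}$)
$U{\left(Z{\left(-4 \right)},6 \right)} \left(Y{\left(13 \right)} - 63\right) = \left(-14 + 6\right)^{2} \left(5 - 63\right) = \left(-8\right)^{2} \left(-58\right) = 64 \left(-58\right) = -3712$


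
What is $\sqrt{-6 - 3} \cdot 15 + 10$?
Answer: $10 + 45 i \approx 10.0 + 45.0 i$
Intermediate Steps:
$\sqrt{-6 - 3} \cdot 15 + 10 = \sqrt{-9} \cdot 15 + 10 = 3 i 15 + 10 = 45 i + 10 = 10 + 45 i$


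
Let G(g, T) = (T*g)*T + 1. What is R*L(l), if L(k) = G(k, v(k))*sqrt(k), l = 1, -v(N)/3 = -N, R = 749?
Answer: 7490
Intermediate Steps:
v(N) = 3*N (v(N) = -(-3)*N = 3*N)
G(g, T) = 1 + g*T**2 (G(g, T) = g*T**2 + 1 = 1 + g*T**2)
L(k) = sqrt(k)*(1 + 9*k**3) (L(k) = (1 + k*(3*k)**2)*sqrt(k) = (1 + k*(9*k**2))*sqrt(k) = (1 + 9*k**3)*sqrt(k) = sqrt(k)*(1 + 9*k**3))
R*L(l) = 749*(sqrt(1)*(1 + 9*1**3)) = 749*(1*(1 + 9*1)) = 749*(1*(1 + 9)) = 749*(1*10) = 749*10 = 7490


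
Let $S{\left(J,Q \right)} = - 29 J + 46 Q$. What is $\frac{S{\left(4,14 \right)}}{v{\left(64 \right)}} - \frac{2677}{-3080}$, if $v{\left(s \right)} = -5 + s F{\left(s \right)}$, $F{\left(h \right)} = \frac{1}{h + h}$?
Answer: $- \frac{1076129}{9240} \approx -116.46$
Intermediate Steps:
$F{\left(h \right)} = \frac{1}{2 h}$
$v{\left(s \right)} = - \frac{9}{2}$ ($v{\left(s \right)} = -5 + s \frac{1}{2 s} = -5 + \frac{1}{2} = - \frac{9}{2}$)
$\frac{S{\left(4,14 \right)}}{v{\left(64 \right)}} - \frac{2677}{-3080} = \frac{\left(-29\right) 4 + 46 \cdot 14}{- \frac{9}{2}} - \frac{2677}{-3080} = \left(-116 + 644\right) \left(- \frac{2}{9}\right) - - \frac{2677}{3080} = 528 \left(- \frac{2}{9}\right) + \frac{2677}{3080} = - \frac{352}{3} + \frac{2677}{3080} = - \frac{1076129}{9240}$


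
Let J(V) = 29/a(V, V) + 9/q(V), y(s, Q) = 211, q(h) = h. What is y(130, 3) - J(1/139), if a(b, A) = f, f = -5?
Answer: -5171/5 ≈ -1034.2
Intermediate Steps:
a(b, A) = -5
J(V) = -29/5 + 9/V (J(V) = 29/(-5) + 9/V = 29*(-1/5) + 9/V = -29/5 + 9/V)
y(130, 3) - J(1/139) = 211 - (-29/5 + 9/(1/139)) = 211 - (-29/5 + 9*139) = 211 - (-29/5 + 1251) = 211 - 1*6226/5 = 211 - 6226/5 = -5171/5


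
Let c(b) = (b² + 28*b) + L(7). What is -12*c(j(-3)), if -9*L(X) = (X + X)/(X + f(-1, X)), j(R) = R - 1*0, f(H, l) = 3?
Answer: 13528/15 ≈ 901.87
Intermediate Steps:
j(R) = R (j(R) = R + 0 = R)
L(X) = -2*X/(9*(3 + X)) (L(X) = -(X + X)/(9*(X + 3)) = -2*X/(9*(3 + X)))
c(b) = -7/45 + b² + 28*b (c(b) = (b² + 28*b) - 2*7/(27 + 9*7) = (b² + 28*b) - 2*7/(27 + 63) = (b² + 28*b) - 2*7/90 = (b² + 28*b) - 2*7*1/90 = (b² + 28*b) - 7/45 = -7/45 + b² + 28*b)
-12*c(j(-3)) = -12*(-7/45 + (-3)² + 28*(-3)) = -12*(-7/45 + 9 - 84) = -12*(-3382/45) = 13528/15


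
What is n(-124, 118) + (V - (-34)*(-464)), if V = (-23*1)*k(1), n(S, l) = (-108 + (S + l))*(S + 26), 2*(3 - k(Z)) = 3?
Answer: -9277/2 ≈ -4638.5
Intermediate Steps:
k(Z) = 3/2 (k(Z) = 3 - 1/2*3 = 3 - 3/2 = 3/2)
n(S, l) = (26 + S)*(-108 + S + l) (n(S, l) = (-108 + S + l)*(26 + S) = (26 + S)*(-108 + S + l))
V = -69/2 (V = -23*1*(3/2) = -23*3/2 = -69/2 ≈ -34.500)
n(-124, 118) + (V - (-34)*(-464)) = (-2808 + (-124)**2 - 82*(-124) + 26*118 - 124*118) + (-69/2 - (-34)*(-464)) = (-2808 + 15376 + 10168 + 3068 - 14632) + (-69/2 - 1*15776) = 11172 + (-69/2 - 15776) = 11172 - 31621/2 = -9277/2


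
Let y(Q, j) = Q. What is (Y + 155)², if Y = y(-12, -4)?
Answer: 20449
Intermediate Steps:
Y = -12
(Y + 155)² = (-12 + 155)² = 143² = 20449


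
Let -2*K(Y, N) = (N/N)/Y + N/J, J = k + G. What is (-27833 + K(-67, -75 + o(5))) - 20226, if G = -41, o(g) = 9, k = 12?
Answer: -186761667/3886 ≈ -48060.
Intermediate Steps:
J = -29 (J = 12 - 41 = -29)
K(Y, N) = -1/(2*Y) + N/58 (K(Y, N) = -((N/N)/Y + N/(-29))/2 = -(1/Y + N*(-1/29))/2 = -(1/Y - N/29)/2 = -1/(2*Y) + N/58)
(-27833 + K(-67, -75 + o(5))) - 20226 = (-27833 + (1/58)*(-29 + (-75 + 9)*(-67))/(-67)) - 20226 = (-27833 + (1/58)*(-1/67)*(-29 - 66*(-67))) - 20226 = (-27833 + (1/58)*(-1/67)*(-29 + 4422)) - 20226 = (-27833 + (1/58)*(-1/67)*4393) - 20226 = (-27833 - 4393/3886) - 20226 = -108163431/3886 - 20226 = -186761667/3886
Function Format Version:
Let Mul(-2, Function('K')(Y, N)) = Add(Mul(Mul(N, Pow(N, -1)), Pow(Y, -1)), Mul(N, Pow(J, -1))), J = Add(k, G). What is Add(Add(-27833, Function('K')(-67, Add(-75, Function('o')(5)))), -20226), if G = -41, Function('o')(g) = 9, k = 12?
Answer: Rational(-186761667, 3886) ≈ -48060.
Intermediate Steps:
J = -29 (J = Add(12, -41) = -29)
Function('K')(Y, N) = Add(Mul(Rational(-1, 2), Pow(Y, -1)), Mul(Rational(1, 58), N)) (Function('K')(Y, N) = Mul(Rational(-1, 2), Add(Mul(Mul(N, Pow(N, -1)), Pow(Y, -1)), Mul(N, Pow(-29, -1)))) = Mul(Rational(-1, 2), Add(Mul(1, Pow(Y, -1)), Mul(N, Rational(-1, 29)))) = Mul(Rational(-1, 2), Add(Pow(Y, -1), Mul(Rational(-1, 29), N))) = Add(Mul(Rational(-1, 2), Pow(Y, -1)), Mul(Rational(1, 58), N)))
Add(Add(-27833, Function('K')(-67, Add(-75, Function('o')(5)))), -20226) = Add(Add(-27833, Mul(Rational(1, 58), Pow(-67, -1), Add(-29, Mul(Add(-75, 9), -67)))), -20226) = Add(Add(-27833, Mul(Rational(1, 58), Rational(-1, 67), Add(-29, Mul(-66, -67)))), -20226) = Add(Add(-27833, Mul(Rational(1, 58), Rational(-1, 67), Add(-29, 4422))), -20226) = Add(Add(-27833, Mul(Rational(1, 58), Rational(-1, 67), 4393)), -20226) = Add(Add(-27833, Rational(-4393, 3886)), -20226) = Add(Rational(-108163431, 3886), -20226) = Rational(-186761667, 3886)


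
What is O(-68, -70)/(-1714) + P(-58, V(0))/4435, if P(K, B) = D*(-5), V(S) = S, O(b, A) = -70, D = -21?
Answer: 49042/760159 ≈ 0.064515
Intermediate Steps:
P(K, B) = 105 (P(K, B) = -21*(-5) = 105)
O(-68, -70)/(-1714) + P(-58, V(0))/4435 = -70/(-1714) + 105/4435 = -70*(-1/1714) + 105*(1/4435) = 35/857 + 21/887 = 49042/760159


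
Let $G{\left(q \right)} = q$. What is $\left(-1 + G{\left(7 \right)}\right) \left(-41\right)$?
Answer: $-246$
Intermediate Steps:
$\left(-1 + G{\left(7 \right)}\right) \left(-41\right) = \left(-1 + 7\right) \left(-41\right) = 6 \left(-41\right) = -246$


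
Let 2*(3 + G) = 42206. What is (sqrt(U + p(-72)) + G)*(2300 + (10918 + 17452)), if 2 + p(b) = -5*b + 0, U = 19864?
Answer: 647137000 + 30670*sqrt(20222) ≈ 6.5150e+8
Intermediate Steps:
G = 21100 (G = -3 + (1/2)*42206 = -3 + 21103 = 21100)
p(b) = -2 - 5*b (p(b) = -2 + (-5*b + 0) = -2 - 5*b)
(sqrt(U + p(-72)) + G)*(2300 + (10918 + 17452)) = (sqrt(19864 + (-2 - 5*(-72))) + 21100)*(2300 + (10918 + 17452)) = (sqrt(19864 + (-2 + 360)) + 21100)*(2300 + 28370) = (sqrt(19864 + 358) + 21100)*30670 = (sqrt(20222) + 21100)*30670 = (21100 + sqrt(20222))*30670 = 647137000 + 30670*sqrt(20222)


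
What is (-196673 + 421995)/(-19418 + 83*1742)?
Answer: 112661/62584 ≈ 1.8002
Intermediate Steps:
(-196673 + 421995)/(-19418 + 83*1742) = 225322/(-19418 + 144586) = 225322/125168 = 225322*(1/125168) = 112661/62584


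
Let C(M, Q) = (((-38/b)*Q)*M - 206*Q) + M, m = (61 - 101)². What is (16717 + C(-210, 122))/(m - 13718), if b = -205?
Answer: 548337/496838 ≈ 1.1037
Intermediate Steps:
m = 1600 (m = (-40)² = 1600)
C(M, Q) = M - 206*Q + 38*M*Q/205 (C(M, Q) = (((-38/(-205))*Q)*M - 206*Q) + M = (((-38*(-1/205))*Q)*M - 206*Q) + M = ((38*Q/205)*M - 206*Q) + M = (38*M*Q/205 - 206*Q) + M = (-206*Q + 38*M*Q/205) + M = M - 206*Q + 38*M*Q/205)
(16717 + C(-210, 122))/(m - 13718) = (16717 + (-210 - 206*122 + (38/205)*(-210)*122))/(1600 - 13718) = (16717 + (-210 - 25132 - 194712/41))/(-12118) = (16717 - 1233734/41)*(-1/12118) = -548337/41*(-1/12118) = 548337/496838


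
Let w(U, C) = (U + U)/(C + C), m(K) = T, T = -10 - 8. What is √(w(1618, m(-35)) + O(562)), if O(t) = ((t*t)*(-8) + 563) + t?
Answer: 2*I*√5682863/3 ≈ 1589.3*I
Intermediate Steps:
T = -18
m(K) = -18
O(t) = 563 + t - 8*t² (O(t) = (t²*(-8) + 563) + t = (-8*t² + 563) + t = (563 - 8*t²) + t = 563 + t - 8*t²)
w(U, C) = U/C (w(U, C) = (2*U)/((2*C)) = (2*U)*(1/(2*C)) = U/C)
√(w(1618, m(-35)) + O(562)) = √(1618/(-18) + (563 + 562 - 8*562²)) = √(1618*(-1/18) + (563 + 562 - 8*315844)) = √(-809/9 + (563 + 562 - 2526752)) = √(-809/9 - 2525627) = √(-22731452/9) = 2*I*√5682863/3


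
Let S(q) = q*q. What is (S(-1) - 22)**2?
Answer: 441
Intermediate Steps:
S(q) = q**2
(S(-1) - 22)**2 = ((-1)**2 - 22)**2 = (1 - 22)**2 = (-21)**2 = 441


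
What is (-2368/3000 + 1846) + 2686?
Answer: 1699204/375 ≈ 4531.2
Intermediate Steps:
(-2368/3000 + 1846) + 2686 = (-2368*1/3000 + 1846) + 2686 = (-296/375 + 1846) + 2686 = 691954/375 + 2686 = 1699204/375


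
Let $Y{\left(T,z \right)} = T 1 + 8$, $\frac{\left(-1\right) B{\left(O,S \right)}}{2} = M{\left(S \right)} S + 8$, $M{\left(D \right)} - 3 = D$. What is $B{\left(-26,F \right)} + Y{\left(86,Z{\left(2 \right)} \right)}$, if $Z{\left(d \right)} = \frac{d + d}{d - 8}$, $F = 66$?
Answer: $-9030$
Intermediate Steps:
$M{\left(D \right)} = 3 + D$
$B{\left(O,S \right)} = -16 - 2 S \left(3 + S\right)$ ($B{\left(O,S \right)} = - 2 \left(\left(3 + S\right) S + 8\right) = - 2 \left(S \left(3 + S\right) + 8\right) = - 2 \left(8 + S \left(3 + S\right)\right) = -16 - 2 S \left(3 + S\right)$)
$Z{\left(d \right)} = \frac{2 d}{-8 + d}$
$Y{\left(T,z \right)} = 8 + T$ ($Y{\left(T,z \right)} = T + 8 = 8 + T$)
$B{\left(-26,F \right)} + Y{\left(86,Z{\left(2 \right)} \right)} = \left(-16 - 132 \left(3 + 66\right)\right) + \left(8 + 86\right) = \left(-16 - 132 \cdot 69\right) + 94 = \left(-16 - 9108\right) + 94 = -9124 + 94 = -9030$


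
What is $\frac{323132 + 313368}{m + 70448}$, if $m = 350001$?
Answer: $\frac{636500}{420449} \approx 1.5139$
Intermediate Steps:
$\frac{323132 + 313368}{m + 70448} = \frac{323132 + 313368}{350001 + 70448} = \frac{636500}{420449}$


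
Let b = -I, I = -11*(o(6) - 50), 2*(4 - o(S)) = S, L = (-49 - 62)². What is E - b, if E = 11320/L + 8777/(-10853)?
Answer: 72089693750/133719813 ≈ 539.11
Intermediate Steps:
L = 12321 (L = (-111)² = 12321)
o(S) = 4 - S/2
I = 539 (I = -11*((4 - ½*6) - 50) = -11*((4 - 3) - 50) = -11*(1 - 50) = -11*(-49) = 539)
E = 14714543/133719813 (E = 11320/12321 + 8777/(-10853) = 11320*(1/12321) + 8777*(-1/10853) = 11320/12321 - 8777/10853 = 14714543/133719813 ≈ 0.11004)
b = -539 (b = -1*539 = -539)
E - b = 14714543/133719813 - 1*(-539) = 14714543/133719813 + 539 = 72089693750/133719813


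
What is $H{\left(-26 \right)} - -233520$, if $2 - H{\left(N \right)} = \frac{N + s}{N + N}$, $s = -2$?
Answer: $\frac{3035779}{13} \approx 2.3352 \cdot 10^{5}$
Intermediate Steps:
$H{\left(N \right)} = 2 - \frac{-2 + N}{2 N}$ ($H{\left(N \right)} = 2 - \frac{N - 2}{N + N} = 2 - \frac{-2 + N}{2 N}$)
$H{\left(-26 \right)} - -233520 = \left(\frac{3}{2} + \frac{1}{-26}\right) - -233520 = \left(\frac{3}{2} - \frac{1}{26}\right) + 233520 = \frac{19}{13} + 233520 = \frac{3035779}{13}$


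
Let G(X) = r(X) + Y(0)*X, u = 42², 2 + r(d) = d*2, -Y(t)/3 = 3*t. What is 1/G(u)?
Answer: 1/3526 ≈ 0.00028361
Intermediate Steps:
Y(t) = -9*t
r(d) = -2 + 2*d (r(d) = -2 + d*2 = -2 + 2*d)
u = 1764
G(X) = -2 + 2*X (G(X) = (-2 + 2*X) + (-9*0)*X = (-2 + 2*X) + 0*X = (-2 + 2*X) + 0 = -2 + 2*X)
1/G(u) = 1/(-2 + 2*1764) = 1/(-2 + 3528) = 1/3526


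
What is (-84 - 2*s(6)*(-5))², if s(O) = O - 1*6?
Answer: 7056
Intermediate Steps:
s(O) = -6 + O (s(O) = O - 6 = -6 + O)
(-84 - 2*s(6)*(-5))² = (-84 - 2*(-6 + 6)*(-5))² = (-84 - 2*0*(-5))² = (-84 + 0*(-5))² = (-84 + 0)² = (-84)² = 7056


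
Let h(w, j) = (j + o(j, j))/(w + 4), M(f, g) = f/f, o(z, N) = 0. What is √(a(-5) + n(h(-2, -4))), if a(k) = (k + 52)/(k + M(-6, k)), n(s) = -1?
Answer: I*√51/2 ≈ 3.5707*I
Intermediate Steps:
M(f, g) = 1
h(w, j) = j/(4 + w) (h(w, j) = (j + 0)/(w + 4) = j/(4 + w))
a(k) = (52 + k)/(1 + k) (a(k) = (k + 52)/(k + 1) = (52 + k)/(1 + k))
√(a(-5) + n(h(-2, -4))) = √((52 - 5)/(1 - 5) - 1) = √(47/(-4) - 1) = √(-¼*47 - 1) = √(-47/4 - 1) = √(-51/4) = I*√51/2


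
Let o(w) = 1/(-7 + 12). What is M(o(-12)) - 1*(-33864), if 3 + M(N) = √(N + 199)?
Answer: 33861 + 2*√1245/5 ≈ 33875.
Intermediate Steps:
o(w) = ⅕ (o(w) = 1/5 = ⅕)
M(N) = -3 + √(199 + N) (M(N) = -3 + √(N + 199) = -3 + √(199 + N))
M(o(-12)) - 1*(-33864) = (-3 + √(199 + ⅕)) - 1*(-33864) = (-3 + √(996/5)) + 33864 = (-3 + 2*√1245/5) + 33864 = 33861 + 2*√1245/5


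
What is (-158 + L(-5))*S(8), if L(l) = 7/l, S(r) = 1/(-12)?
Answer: 797/60 ≈ 13.283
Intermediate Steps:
S(r) = -1/12
(-158 + L(-5))*S(8) = (-158 + 7/(-5))*(-1/12) = (-158 + 7*(-⅕))*(-1/12) = (-158 - 7/5)*(-1/12) = -797/5*(-1/12) = 797/60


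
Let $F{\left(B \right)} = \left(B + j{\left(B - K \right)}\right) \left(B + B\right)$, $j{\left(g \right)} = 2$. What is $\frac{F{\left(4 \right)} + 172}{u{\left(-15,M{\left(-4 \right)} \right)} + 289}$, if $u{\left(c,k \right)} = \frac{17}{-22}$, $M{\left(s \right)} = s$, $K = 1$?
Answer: $\frac{4840}{6341} \approx 0.76329$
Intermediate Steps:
$u{\left(c,k \right)} = - \frac{17}{22}$ ($u{\left(c,k \right)} = 17 \left(- \frac{1}{22}\right) = - \frac{17}{22}$)
$F{\left(B \right)} = 2 B \left(2 + B\right)$ ($F{\left(B \right)} = \left(B + 2\right) \left(B + B\right) = \left(2 + B\right) 2 B = 2 B \left(2 + B\right)$)
$\frac{F{\left(4 \right)} + 172}{u{\left(-15,M{\left(-4 \right)} \right)} + 289} = \frac{2 \cdot 4 \left(2 + 4\right) + 172}{- \frac{17}{22} + 289} = \frac{2 \cdot 4 \cdot 6 + 172}{\frac{6341}{22}} = \left(48 + 172\right) \frac{22}{6341} = 220 \cdot \frac{22}{6341} = \frac{4840}{6341}$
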